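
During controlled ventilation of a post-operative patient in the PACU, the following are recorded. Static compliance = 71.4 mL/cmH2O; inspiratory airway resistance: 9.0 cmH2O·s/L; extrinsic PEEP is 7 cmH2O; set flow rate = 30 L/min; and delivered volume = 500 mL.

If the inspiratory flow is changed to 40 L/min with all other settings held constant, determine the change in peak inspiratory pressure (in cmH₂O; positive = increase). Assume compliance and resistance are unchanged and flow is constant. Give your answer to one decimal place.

Flow: 30 L/min ÷ 60 = 0.5 L/s.
New flow: 40 L/min ÷ 60 = 0.6667 L/s.
PIP = Vt/C + R·V̇ + PEEP (constant-flow equation of motion).
Only the resistive term changes: ΔPIP = R × ΔV̇ = 9.0 × (0.6667 − 0.5) = 9.0 × 0.1667 = 1.5 cmH2O.

1.5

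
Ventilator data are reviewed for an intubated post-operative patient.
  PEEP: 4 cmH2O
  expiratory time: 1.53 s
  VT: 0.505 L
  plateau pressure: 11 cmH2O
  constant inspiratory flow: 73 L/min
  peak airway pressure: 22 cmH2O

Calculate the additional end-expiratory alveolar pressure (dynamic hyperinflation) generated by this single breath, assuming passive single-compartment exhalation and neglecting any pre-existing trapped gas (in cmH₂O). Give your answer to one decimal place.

0.7

Flow: 73 L/min ÷ 60 = 1.2167 L/s.
R = (PIP − Pplat)/V̇ = (22 − 11) / 1.2167 = 11.0/1.2167 = 9.041 cmH2O·s/L.
C = Vt/(Pplat − PEEP) = 505.0 / (11 − 4) = 505.0/7.0 = 72.143 mL/cmH2O.
τ = R × C = 9.041 × 0.07214 L/cmH2O = 0.6522 s.
Fraction remaining = e^(−Te/τ) = e^(−1.53/0.6522) = 0.09576; trapped volume = 505.0 × 0.09576 = 48.359 mL.
Additional alveolar pressure from trapping ≈ V_trapped / C = 48.359 / 72.143 = 0.6703 cmH2O.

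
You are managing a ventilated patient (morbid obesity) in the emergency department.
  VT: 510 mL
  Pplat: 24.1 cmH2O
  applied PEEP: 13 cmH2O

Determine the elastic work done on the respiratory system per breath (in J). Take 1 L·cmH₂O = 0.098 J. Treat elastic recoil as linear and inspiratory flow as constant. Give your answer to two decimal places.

Elastic work ≈ ½ × (Pplat − PEEP) × Vt = 0.5 × (24.1 − 13) × 0.510 L = 0.5 × 11.1 × 0.510 = 2.831 L·cmH2O.
× 0.098 J/(L·cmH2O) → 0.2774 J.

0.28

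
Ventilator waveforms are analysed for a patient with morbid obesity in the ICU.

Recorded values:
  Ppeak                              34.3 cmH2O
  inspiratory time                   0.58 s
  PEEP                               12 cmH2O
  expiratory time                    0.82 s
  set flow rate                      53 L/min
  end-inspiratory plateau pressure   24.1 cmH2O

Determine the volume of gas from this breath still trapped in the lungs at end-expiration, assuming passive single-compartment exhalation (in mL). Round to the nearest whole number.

96

Flow: 53 L/min ÷ 60 = 0.8833 L/s.
Vt = flow × Ti = 0.8833 L/s × 0.58 s × 1000 mL/L = 512.31 mL.
R = (PIP − Pplat)/V̇ = (34.3 − 24.1) / 0.8833 = 10.2/0.8833 = 11.548 cmH2O·s/L.
C = Vt/(Pplat − PEEP) = 512.31 / (24.1 − 12) = 512.31/12.1 = 42.34 mL/cmH2O.
τ = R × C = 11.548 × 0.04234 L/cmH2O = 0.4889 s.
Fraction remaining = e^(−Te/τ) = e^(−0.82/0.4889) = 0.1869.
Trapped volume = 512.31 × 0.1869 = 95.751 mL.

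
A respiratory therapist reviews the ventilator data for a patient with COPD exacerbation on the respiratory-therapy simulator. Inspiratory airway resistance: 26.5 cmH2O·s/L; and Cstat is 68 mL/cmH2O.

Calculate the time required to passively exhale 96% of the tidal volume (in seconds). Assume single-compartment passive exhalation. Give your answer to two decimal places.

5.80

τ = R × C = 26.5 × 68 mL/cmH2O = 26.5 × 0.068 L/cmH2O = 1.802 s.
Exhaled fraction f = 1 − e^(−t/τ) → t = −τ·ln(1 − f) = −1.802·ln(0.04) = 5.8 s.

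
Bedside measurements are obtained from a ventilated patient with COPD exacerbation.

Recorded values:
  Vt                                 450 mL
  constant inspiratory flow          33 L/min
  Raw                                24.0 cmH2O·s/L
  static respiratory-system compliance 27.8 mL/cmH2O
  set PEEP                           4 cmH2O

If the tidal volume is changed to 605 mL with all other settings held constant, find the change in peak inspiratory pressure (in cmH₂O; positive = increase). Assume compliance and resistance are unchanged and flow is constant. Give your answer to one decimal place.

5.6

PIP = Vt/C + R·V̇ + PEEP (constant-flow equation of motion).
Only the elastic term changes: ΔPIP = ΔVt / C = (605 − 450) / 27.8 = 5.576 cmH2O.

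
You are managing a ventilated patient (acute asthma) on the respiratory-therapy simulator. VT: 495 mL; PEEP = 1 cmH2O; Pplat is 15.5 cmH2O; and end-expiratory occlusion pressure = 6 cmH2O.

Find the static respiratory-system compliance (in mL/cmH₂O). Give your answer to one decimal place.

52.1

End-expiratory occlusion gives total PEEP = 6 cmH2O (intrinsic PEEP = 6 − 1 = 5). Use total PEEP for the elastic gradient.
Cstat = Vt / (Pplat − PEEPtotal) = 495 / (15.5 − 6) = 495 / 9.5 = 52.105 mL/cmH2O.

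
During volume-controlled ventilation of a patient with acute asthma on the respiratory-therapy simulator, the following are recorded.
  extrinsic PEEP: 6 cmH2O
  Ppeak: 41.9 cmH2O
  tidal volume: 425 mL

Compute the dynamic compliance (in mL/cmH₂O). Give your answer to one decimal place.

Dynamic compliance = Vt / (PIP − PEEP) = 425 / (41.9 − 6) = 425 / 35.9 = 11.838 mL/cmH2O.

11.8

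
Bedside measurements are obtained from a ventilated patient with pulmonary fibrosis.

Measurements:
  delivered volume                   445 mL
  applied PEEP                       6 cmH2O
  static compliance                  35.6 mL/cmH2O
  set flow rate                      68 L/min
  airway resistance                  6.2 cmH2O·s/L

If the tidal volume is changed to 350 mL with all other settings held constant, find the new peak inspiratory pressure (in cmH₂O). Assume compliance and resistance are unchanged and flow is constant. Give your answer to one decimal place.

22.9

Flow: 68 L/min ÷ 60 = 1.1333 L/s.
PIP = Vt/C + R·V̇ + PEEP (constant-flow equation of motion).
Only the elastic term changes: ΔPIP = ΔVt / C = (350 − 445) / 35.6 = -2.669 cmH2O.
Original PIP = 445/35.6 + 6.2×1.1333 + 6 = 25.526 cmH2O; new PIP = 25.526 + (-2.669) = 22.857 cmH2O.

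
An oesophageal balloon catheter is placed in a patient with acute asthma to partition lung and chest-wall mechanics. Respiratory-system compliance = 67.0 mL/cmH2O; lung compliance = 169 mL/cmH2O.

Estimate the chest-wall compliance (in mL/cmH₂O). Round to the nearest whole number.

111

1/Ccw = 1/Crs − 1/CL.
1/Ccw = 1/67.0 − 1/169 = 0.009008.
Ccw = 111.01 mL/cmH2O.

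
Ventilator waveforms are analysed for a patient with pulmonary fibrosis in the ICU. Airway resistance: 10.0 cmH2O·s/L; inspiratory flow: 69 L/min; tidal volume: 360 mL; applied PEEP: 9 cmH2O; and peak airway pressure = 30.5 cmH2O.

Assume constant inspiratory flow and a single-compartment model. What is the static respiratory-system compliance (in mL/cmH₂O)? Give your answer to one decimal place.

36.0

Flow: 69 L/min ÷ 60 = 1.15 L/s.
Equation of motion (constant flow): PIP = Vt/C + R·V̇ + PEEP.
Vt/C = PIP − R·V̇ − PEEP = 30.5 − 10.0×1.15 − 9 = 30.5 − 11.5 − 9 = 10.0 cmH2O.
C = Vt / 10.0 = 360 / 10.0 = 36.0 mL/cmH2O.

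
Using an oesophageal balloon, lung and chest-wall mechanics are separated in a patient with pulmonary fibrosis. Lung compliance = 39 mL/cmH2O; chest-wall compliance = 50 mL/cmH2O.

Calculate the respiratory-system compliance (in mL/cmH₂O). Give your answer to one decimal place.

Lung and chest wall are elastances in series: 1/Crs = 1/CL + 1/Ccw.
1/Crs = 1/39 + 1/50 = 0.04564.
Crs = 21.911 mL/cmH2O.

21.9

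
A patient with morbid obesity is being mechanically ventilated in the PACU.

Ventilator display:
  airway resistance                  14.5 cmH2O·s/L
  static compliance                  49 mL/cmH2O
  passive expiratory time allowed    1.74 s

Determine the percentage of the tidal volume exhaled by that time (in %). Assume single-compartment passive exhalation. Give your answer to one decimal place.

τ = R × C = 14.5 × 49 mL/cmH2O = 14.5 × 0.049 L/cmH2O = 0.7105 s.
Passive exhalation: V(t)/V₀ = e^(−t/τ) = e^(−1.74/0.7105) = 0.08638.
Fraction exhaled = 1 − 0.08638 = 0.9136 → 91.36%.

91.4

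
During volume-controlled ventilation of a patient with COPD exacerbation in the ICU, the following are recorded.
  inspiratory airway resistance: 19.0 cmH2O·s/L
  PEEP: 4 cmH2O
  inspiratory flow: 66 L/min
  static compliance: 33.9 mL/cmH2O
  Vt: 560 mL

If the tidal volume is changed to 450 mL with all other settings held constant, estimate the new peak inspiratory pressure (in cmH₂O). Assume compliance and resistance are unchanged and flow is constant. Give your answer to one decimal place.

38.2

Flow: 66 L/min ÷ 60 = 1.1 L/s.
PIP = Vt/C + R·V̇ + PEEP (constant-flow equation of motion).
Only the elastic term changes: ΔPIP = ΔVt / C = (450 − 560) / 33.9 = -3.245 cmH2O.
Original PIP = 560/33.9 + 19.0×1.1 + 4 = 41.419 cmH2O; new PIP = 41.419 + (-3.245) = 38.174 cmH2O.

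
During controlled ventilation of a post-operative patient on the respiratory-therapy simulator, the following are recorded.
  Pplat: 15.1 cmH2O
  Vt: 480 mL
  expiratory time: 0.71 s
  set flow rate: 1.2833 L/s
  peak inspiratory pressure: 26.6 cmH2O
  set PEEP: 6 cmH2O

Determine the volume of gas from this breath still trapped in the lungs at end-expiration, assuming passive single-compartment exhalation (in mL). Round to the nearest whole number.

R = (PIP − Pplat)/V̇ = (26.6 − 15.1) / 1.2833 = 11.5/1.2833 = 8.961 cmH2O·s/L.
C = Vt/(Pplat − PEEP) = 480.0 / (15.1 − 6) = 480.0/9.1 = 52.747 mL/cmH2O.
τ = R × C = 8.961 × 0.05275 L/cmH2O = 0.4727 s.
Fraction remaining = e^(−Te/τ) = e^(−0.71/0.4727) = 0.2227.
Trapped volume = 480.0 × 0.2227 = 106.9 mL.

107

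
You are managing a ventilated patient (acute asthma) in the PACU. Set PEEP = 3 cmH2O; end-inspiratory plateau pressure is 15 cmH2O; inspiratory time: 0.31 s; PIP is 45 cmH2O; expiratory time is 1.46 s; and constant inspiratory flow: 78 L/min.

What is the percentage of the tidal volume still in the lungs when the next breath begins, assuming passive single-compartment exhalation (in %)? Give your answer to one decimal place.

Flow: 78 L/min ÷ 60 = 1.3 L/s.
Vt = flow × Ti = 1.3 L/s × 0.31 s × 1000 mL/L = 403.0 mL.
R = (PIP − Pplat)/V̇ = (45 − 15) / 1.3 = 30.0/1.3 = 23.077 cmH2O·s/L.
C = Vt/(Pplat − PEEP) = 403.0 / (15 − 3) = 403.0/12.0 = 33.583 mL/cmH2O.
τ = R × C = 23.077 × 0.03358 L/cmH2O = 0.7749 s.
Fraction remaining at end-expiration = e^(−Te/τ) = e^(−1.46/0.7749) = 0.152 → 15.2%.

15.2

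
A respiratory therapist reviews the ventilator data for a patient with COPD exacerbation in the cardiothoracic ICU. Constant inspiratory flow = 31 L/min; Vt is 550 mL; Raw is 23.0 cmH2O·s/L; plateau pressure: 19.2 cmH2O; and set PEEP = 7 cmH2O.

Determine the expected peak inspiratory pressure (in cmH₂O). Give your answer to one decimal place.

31.1

Flow: 31 L/min ÷ 60 = 0.5167 L/s.
PIP = Pplat + Raw × flow = 19.2 + 23.0 × 0.5167 = 19.2 + 11.884 = 31.084 cmH2O.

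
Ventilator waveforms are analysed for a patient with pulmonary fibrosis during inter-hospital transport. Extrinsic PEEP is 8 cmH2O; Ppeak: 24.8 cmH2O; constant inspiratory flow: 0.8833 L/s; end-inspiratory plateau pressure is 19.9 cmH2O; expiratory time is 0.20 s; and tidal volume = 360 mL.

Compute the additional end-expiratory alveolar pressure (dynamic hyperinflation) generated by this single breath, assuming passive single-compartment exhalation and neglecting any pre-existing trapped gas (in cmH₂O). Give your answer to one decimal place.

R = (PIP − Pplat)/V̇ = (24.8 − 19.9) / 0.8833 = 4.9/0.8833 = 5.547 cmH2O·s/L.
C = Vt/(Pplat − PEEP) = 360.0 / (19.9 − 8) = 360.0/11.9 = 30.252 mL/cmH2O.
τ = R × C = 5.547 × 0.03025 L/cmH2O = 0.1678 s.
Fraction remaining = e^(−Te/τ) = e^(−0.20/0.1678) = 0.3036; trapped volume = 360.0 × 0.3036 = 109.3 mL.
Additional alveolar pressure from trapping ≈ V_trapped / C = 109.3 / 30.252 = 3.613 cmH2O.

3.6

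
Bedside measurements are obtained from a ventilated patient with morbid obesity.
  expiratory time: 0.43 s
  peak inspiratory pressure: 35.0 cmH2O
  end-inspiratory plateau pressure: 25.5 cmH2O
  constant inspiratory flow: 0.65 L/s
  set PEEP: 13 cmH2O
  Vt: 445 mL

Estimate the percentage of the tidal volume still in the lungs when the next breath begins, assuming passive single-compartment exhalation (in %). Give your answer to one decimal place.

R = (PIP − Pplat)/V̇ = (35.0 − 25.5) / 0.65 = 9.5/0.65 = 14.615 cmH2O·s/L.
C = Vt/(Pplat − PEEP) = 445.0 / (25.5 − 13) = 445.0/12.5 = 35.6 mL/cmH2O.
τ = R × C = 14.615 × 0.0356 L/cmH2O = 0.5203 s.
Fraction remaining at end-expiration = e^(−Te/τ) = e^(−0.43/0.5203) = 0.4376 → 43.76%.

43.8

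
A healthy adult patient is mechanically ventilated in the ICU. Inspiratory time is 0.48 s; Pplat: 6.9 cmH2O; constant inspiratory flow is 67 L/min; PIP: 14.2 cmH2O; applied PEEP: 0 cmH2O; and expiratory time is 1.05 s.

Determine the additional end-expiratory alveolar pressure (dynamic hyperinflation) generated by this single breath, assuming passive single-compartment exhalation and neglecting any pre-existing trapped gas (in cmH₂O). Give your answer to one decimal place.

Flow: 67 L/min ÷ 60 = 1.1167 L/s.
Vt = flow × Ti = 1.1167 L/s × 0.48 s × 1000 mL/L = 536.02 mL.
R = (PIP − Pplat)/V̇ = (14.2 − 6.9) / 1.1167 = 7.3/1.1167 = 6.537 cmH2O·s/L.
C = Vt/(Pplat − PEEP) = 536.02 / (6.9 − 0) = 536.02/6.9 = 77.684 mL/cmH2O.
τ = R × C = 6.537 × 0.07768 L/cmH2O = 0.5078 s.
Fraction remaining = e^(−Te/τ) = e^(−1.05/0.5078) = 0.1265; trapped volume = 536.02 × 0.1265 = 67.807 mL.
Additional alveolar pressure from trapping ≈ V_trapped / C = 67.807 / 77.684 = 0.8729 cmH2O.

0.9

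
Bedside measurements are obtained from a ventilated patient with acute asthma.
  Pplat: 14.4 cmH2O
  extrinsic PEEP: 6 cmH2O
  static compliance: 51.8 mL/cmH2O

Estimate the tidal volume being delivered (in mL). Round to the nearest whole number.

435

Vt = Cstat × (Pplat − PEEP) = 51.8 × (14.4 − 6) = 51.8 × 8.4 = 435.12 mL.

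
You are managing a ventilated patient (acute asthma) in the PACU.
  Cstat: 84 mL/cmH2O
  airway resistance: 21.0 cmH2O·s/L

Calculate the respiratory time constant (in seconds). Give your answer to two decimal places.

τ = R × C = 21.0 × 84 mL/cmH2O = 21.0 × 0.084 L/cmH2O = 1.764 s.

1.76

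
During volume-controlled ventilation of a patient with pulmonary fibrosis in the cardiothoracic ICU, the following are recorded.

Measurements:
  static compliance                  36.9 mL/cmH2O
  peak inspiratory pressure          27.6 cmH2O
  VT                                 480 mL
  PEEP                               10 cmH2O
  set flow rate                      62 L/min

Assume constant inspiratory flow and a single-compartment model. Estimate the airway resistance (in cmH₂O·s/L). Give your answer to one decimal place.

4.4

Flow: 62 L/min ÷ 60 = 1.0333 L/s.
Equation of motion (constant flow): PIP = Vt/C + R·V̇ + PEEP.
R·V̇ = PIP − Vt/C − PEEP = 27.6 − 480/36.9 − 10 = 27.6 − 13.008 − 10 = 4.592 cmH2O.
R = 4.592 / 1.0333 = 4.444 cmH2O·s/L.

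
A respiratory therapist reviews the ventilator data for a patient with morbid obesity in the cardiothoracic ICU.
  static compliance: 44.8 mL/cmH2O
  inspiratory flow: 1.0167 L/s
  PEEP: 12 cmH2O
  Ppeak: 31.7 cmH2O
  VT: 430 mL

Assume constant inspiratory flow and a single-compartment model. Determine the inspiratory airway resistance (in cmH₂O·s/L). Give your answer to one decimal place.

Equation of motion (constant flow): PIP = Vt/C + R·V̇ + PEEP.
R·V̇ = PIP − Vt/C − PEEP = 31.7 − 430/44.8 − 12 = 31.7 − 9.598 − 12 = 10.102 cmH2O.
R = 10.102 / 1.0167 = 9.936 cmH2O·s/L.

9.9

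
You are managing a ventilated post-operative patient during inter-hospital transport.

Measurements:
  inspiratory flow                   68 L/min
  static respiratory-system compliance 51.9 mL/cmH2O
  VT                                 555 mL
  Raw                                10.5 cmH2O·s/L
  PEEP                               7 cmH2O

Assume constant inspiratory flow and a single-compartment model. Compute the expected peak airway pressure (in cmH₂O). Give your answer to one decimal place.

29.6

Flow: 68 L/min ÷ 60 = 1.1333 L/s.
Equation of motion (constant flow): PIP = Vt/C + R·V̇ + PEEP.
PIP = 555/51.9 + 10.5×1.1333 + 7 = 10.694 + 11.9 + 7 = 29.594 cmH2O.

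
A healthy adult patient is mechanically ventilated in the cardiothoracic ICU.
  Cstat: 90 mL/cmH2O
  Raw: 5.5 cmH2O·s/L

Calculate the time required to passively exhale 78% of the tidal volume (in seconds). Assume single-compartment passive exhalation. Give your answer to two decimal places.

0.75

τ = R × C = 5.5 × 90 mL/cmH2O = 5.5 × 0.090 L/cmH2O = 0.495 s.
Exhaled fraction f = 1 − e^(−t/τ) → t = −τ·ln(1 − f) = −0.495·ln(0.22) = 0.7495 s.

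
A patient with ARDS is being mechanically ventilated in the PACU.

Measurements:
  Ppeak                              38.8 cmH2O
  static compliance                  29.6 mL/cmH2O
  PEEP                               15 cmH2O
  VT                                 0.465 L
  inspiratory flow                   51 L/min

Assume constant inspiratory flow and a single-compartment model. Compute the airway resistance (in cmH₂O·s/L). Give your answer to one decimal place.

Flow: 51 L/min ÷ 60 = 0.85 L/s.
Equation of motion (constant flow): PIP = Vt/C + R·V̇ + PEEP.
R·V̇ = PIP − Vt/C − PEEP = 38.8 − 465/29.6 − 15 = 38.8 − 15.709 − 15 = 8.091 cmH2O.
R = 8.091 / 0.85 = 9.519 cmH2O·s/L.

9.5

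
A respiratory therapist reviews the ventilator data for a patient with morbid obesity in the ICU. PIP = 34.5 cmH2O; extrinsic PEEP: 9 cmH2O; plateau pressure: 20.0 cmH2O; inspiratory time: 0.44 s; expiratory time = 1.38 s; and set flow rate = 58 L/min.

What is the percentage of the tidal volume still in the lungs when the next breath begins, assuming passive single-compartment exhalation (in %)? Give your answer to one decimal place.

Flow: 58 L/min ÷ 60 = 0.9667 L/s.
Vt = flow × Ti = 0.9667 L/s × 0.44 s × 1000 mL/L = 425.35 mL.
R = (PIP − Pplat)/V̇ = (34.5 − 20.0) / 0.9667 = 14.5/0.9667 = 14.999 cmH2O·s/L.
C = Vt/(Pplat − PEEP) = 425.35 / (20.0 − 9) = 425.35/11.0 = 38.668 mL/cmH2O.
τ = R × C = 14.999 × 0.03867 L/cmH2O = 0.58 s.
Fraction remaining at end-expiration = e^(−Te/τ) = e^(−1.38/0.58) = 0.09261 → 9.261%.

9.3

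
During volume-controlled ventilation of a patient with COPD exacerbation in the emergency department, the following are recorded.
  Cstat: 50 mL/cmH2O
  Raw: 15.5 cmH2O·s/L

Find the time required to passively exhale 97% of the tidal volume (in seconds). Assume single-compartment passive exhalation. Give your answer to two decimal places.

τ = R × C = 15.5 × 50 mL/cmH2O = 15.5 × 0.050 L/cmH2O = 0.775 s.
Exhaled fraction f = 1 − e^(−t/τ) → t = −τ·ln(1 − f) = −0.775·ln(0.03) = 2.718 s.

2.72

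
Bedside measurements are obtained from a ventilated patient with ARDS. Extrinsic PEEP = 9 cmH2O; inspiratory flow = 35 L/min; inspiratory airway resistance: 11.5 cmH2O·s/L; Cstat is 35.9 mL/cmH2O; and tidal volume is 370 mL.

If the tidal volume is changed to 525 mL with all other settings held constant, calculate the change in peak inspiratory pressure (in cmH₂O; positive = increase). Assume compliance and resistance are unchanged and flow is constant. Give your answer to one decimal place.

4.3

PIP = Vt/C + R·V̇ + PEEP (constant-flow equation of motion).
Only the elastic term changes: ΔPIP = ΔVt / C = (525 − 370) / 35.9 = 4.318 cmH2O.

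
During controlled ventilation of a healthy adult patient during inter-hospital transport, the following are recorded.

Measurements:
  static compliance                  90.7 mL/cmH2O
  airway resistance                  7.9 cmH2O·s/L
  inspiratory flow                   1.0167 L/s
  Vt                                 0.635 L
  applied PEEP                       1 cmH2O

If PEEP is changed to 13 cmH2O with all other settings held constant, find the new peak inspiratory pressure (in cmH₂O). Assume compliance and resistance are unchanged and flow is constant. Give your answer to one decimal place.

PIP = Vt/C + R·V̇ + PEEP (constant-flow equation of motion).
Only the baseline term changes: ΔPIP = ΔPEEP = 13 − 1 = 12.0 cmH2O.
Original PIP = 635/90.7 + 7.9×1.0167 + 1 = 16.033 cmH2O; new PIP = 16.033 + (12.0) = 28.033 cmH2O.

28.0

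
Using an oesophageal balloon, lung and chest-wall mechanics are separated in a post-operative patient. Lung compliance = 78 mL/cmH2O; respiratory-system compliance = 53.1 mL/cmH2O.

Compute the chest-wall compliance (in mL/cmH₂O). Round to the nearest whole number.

1/Ccw = 1/Crs − 1/CL.
1/Ccw = 1/53.1 − 1/78 = 0.006012.
Ccw = 166.33 mL/cmH2O.

166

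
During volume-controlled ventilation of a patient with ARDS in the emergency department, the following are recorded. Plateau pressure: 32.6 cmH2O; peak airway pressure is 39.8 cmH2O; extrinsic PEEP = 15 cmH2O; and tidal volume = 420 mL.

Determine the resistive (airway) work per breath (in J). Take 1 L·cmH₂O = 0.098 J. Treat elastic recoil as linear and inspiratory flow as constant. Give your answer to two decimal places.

With constant inspiratory flow the resistive pressure is constant at PIP − Pplat = 39.8 − 32.6 = 7.2 cmH2O, so resistive work = 7.2 × 0.420 = 3.024 L·cmH2O.
× 0.098 J/(L·cmH2O) → 0.2964 J.

0.30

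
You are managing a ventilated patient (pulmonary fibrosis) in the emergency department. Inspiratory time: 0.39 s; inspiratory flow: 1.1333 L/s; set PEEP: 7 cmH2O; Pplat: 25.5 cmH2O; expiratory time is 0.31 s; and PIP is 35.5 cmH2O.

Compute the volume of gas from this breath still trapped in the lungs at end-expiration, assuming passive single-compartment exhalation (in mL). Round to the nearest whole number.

102

Vt = flow × Ti = 1.1333 L/s × 0.39 s × 1000 mL/L = 441.99 mL.
R = (PIP − Pplat)/V̇ = (35.5 − 25.5) / 1.1333 = 10.0/1.1333 = 8.824 cmH2O·s/L.
C = Vt/(Pplat − PEEP) = 441.99 / (25.5 − 7) = 441.99/18.5 = 23.891 mL/cmH2O.
τ = R × C = 8.824 × 0.02389 L/cmH2O = 0.2108 s.
Fraction remaining = e^(−Te/τ) = e^(−0.31/0.2108) = 0.2298.
Trapped volume = 441.99 × 0.2298 = 101.57 mL.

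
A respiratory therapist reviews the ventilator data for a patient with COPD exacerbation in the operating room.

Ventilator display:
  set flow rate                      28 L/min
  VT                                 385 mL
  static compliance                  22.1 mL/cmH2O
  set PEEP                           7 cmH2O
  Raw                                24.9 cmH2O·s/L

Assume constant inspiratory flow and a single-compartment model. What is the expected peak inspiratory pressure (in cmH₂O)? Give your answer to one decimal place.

Flow: 28 L/min ÷ 60 = 0.4667 L/s.
Equation of motion (constant flow): PIP = Vt/C + R·V̇ + PEEP.
PIP = 385/22.1 + 24.9×0.4667 + 7 = 17.421 + 11.621 + 7 = 36.042 cmH2O.

36.0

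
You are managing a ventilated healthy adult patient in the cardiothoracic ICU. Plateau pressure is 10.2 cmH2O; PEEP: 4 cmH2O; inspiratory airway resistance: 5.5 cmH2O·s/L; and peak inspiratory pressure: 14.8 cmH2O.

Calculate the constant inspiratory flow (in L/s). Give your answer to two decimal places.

0.84

flow = (PIP − Pplat) / Raw = 4.6 / 5.5 = 0.8364 L/s.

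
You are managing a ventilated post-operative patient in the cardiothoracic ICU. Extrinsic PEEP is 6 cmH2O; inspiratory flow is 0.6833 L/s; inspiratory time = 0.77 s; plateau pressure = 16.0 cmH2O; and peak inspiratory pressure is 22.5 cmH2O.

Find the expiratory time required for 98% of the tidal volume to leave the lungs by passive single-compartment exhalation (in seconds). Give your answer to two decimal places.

1.96

Vt = flow × Ti = 0.6833 L/s × 0.77 s × 1000 mL/L = 526.14 mL.
R = (PIP − Pplat)/V̇ = (22.5 − 16.0) / 0.6833 = 6.5/0.6833 = 9.513 cmH2O·s/L.
C = Vt/(Pplat − PEEP) = 526.14 / (16.0 − 6) = 526.14/10.0 = 52.614 mL/cmH2O.
τ = R × C = 9.513 × 0.05261 L/cmH2O = 0.5005 s.
t = −τ·ln(1 − 0.98) = −0.5005·ln(0.02) = 1.958 s.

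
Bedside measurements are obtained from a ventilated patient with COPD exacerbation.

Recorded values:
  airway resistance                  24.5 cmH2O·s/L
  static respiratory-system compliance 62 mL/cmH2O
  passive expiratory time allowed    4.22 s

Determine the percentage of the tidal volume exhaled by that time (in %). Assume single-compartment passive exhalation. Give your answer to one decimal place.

93.8

τ = R × C = 24.5 × 62 mL/cmH2O = 24.5 × 0.062 L/cmH2O = 1.519 s.
Passive exhalation: V(t)/V₀ = e^(−t/τ) = e^(−4.22/1.519) = 0.06215.
Fraction exhaled = 1 − 0.06215 = 0.9379 → 93.79%.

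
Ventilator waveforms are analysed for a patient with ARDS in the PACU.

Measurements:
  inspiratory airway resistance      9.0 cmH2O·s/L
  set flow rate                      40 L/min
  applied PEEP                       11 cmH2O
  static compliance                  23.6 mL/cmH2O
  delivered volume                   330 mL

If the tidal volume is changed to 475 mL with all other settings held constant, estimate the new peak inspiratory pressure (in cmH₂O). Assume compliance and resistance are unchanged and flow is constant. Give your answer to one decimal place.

Flow: 40 L/min ÷ 60 = 0.6667 L/s.
PIP = Vt/C + R·V̇ + PEEP (constant-flow equation of motion).
Only the elastic term changes: ΔPIP = ΔVt / C = (475 − 330) / 23.6 = 6.144 cmH2O.
Original PIP = 330/23.6 + 9.0×0.6667 + 11 = 30.983 cmH2O; new PIP = 30.983 + (6.144) = 37.127 cmH2O.

37.1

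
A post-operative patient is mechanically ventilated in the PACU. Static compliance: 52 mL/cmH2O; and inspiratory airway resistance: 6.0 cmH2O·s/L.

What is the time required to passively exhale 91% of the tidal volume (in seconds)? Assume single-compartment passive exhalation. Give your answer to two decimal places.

τ = R × C = 6.0 × 52 mL/cmH2O = 6.0 × 0.052 L/cmH2O = 0.312 s.
Exhaled fraction f = 1 − e^(−t/τ) → t = −τ·ln(1 − f) = −0.312·ln(0.09) = 0.7513 s.

0.75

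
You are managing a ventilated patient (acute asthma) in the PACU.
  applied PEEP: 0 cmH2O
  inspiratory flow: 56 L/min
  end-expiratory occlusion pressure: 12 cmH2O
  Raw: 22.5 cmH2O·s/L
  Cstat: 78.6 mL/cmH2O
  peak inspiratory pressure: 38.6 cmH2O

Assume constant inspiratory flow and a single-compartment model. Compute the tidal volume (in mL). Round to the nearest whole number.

440

Flow: 56 L/min ÷ 60 = 0.9333 L/s.
Total PEEP = 12 cmH2O (set 0 + intrinsic 12); this is the baseline alveolar pressure.
Equation of motion (constant flow): PIP = Vt/C + R·V̇ + PEEP.
Vt/C = PIP − R·V̇ − PEEP = 38.6 − 20.999 − 12 = 5.601 cmH2O.
Vt = C × 5.601 = 78.6 × 5.601 = 440.24 mL.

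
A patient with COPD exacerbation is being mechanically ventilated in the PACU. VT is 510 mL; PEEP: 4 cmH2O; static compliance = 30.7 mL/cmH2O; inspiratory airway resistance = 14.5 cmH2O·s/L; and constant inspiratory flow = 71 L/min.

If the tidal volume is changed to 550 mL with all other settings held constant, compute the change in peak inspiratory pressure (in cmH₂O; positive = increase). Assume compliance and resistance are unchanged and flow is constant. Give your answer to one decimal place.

PIP = Vt/C + R·V̇ + PEEP (constant-flow equation of motion).
Only the elastic term changes: ΔPIP = ΔVt / C = (550 − 510) / 30.7 = 1.303 cmH2O.

1.3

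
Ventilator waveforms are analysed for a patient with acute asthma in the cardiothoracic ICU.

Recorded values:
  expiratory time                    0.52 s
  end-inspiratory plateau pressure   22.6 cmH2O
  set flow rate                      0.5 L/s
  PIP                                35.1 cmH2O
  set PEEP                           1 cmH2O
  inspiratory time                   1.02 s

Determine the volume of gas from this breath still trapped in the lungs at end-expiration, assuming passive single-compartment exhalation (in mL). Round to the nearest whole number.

Vt = flow × Ti = 0.5 L/s × 1.02 s × 1000 mL/L = 510.0 mL.
R = (PIP − Pplat)/V̇ = (35.1 − 22.6) / 0.5 = 12.5/0.5 = 25.0 cmH2O·s/L.
C = Vt/(Pplat − PEEP) = 510.0 / (22.6 − 1) = 510.0/21.6 = 23.611 mL/cmH2O.
τ = R × C = 25.0 × 0.02361 L/cmH2O = 0.5903 s.
Fraction remaining = e^(−Te/τ) = e^(−0.52/0.5903) = 0.4144.
Trapped volume = 510.0 × 0.4144 = 211.34 mL.

211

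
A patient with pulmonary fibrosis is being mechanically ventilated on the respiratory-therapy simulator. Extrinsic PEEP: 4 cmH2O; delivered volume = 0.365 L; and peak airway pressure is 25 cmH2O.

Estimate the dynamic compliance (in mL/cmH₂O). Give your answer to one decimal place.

Dynamic compliance = Vt / (PIP − PEEP) = 365 / (25 − 4) = 365 / 21.0 = 17.381 mL/cmH2O.

17.4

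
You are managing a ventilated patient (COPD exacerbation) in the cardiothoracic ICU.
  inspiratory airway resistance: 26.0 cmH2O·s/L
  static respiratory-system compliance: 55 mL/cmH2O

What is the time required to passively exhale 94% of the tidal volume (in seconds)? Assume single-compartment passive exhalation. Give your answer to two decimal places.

τ = R × C = 26.0 × 55 mL/cmH2O = 26.0 × 0.055 L/cmH2O = 1.43 s.
Exhaled fraction f = 1 − e^(−t/τ) → t = −τ·ln(1 − f) = −1.43·ln(0.06) = 4.023 s.

4.02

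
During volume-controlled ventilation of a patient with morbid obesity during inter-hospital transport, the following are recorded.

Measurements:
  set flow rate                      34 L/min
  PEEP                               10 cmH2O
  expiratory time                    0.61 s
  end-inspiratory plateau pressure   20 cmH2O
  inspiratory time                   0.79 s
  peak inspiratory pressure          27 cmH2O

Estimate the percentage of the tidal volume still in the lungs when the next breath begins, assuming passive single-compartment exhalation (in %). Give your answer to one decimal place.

Flow: 34 L/min ÷ 60 = 0.5667 L/s.
Vt = flow × Ti = 0.5667 L/s × 0.79 s × 1000 mL/L = 447.69 mL.
R = (PIP − Pplat)/V̇ = (27 − 20) / 0.5667 = 7.0/0.5667 = 12.352 cmH2O·s/L.
C = Vt/(Pplat − PEEP) = 447.69 / (20 − 10) = 447.69/10.0 = 44.769 mL/cmH2O.
τ = R × C = 12.352 × 0.04477 L/cmH2O = 0.553 s.
Fraction remaining at end-expiration = e^(−Te/τ) = e^(−0.61/0.553) = 0.3318 → 33.18%.

33.2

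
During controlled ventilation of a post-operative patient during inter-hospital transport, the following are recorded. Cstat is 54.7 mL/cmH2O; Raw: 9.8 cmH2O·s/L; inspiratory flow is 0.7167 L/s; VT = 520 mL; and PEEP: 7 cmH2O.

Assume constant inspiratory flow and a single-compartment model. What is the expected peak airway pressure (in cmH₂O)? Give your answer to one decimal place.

23.5

Equation of motion (constant flow): PIP = Vt/C + R·V̇ + PEEP.
PIP = 520/54.7 + 9.8×0.7167 + 7 = 9.506 + 7.024 + 7 = 23.53 cmH2O.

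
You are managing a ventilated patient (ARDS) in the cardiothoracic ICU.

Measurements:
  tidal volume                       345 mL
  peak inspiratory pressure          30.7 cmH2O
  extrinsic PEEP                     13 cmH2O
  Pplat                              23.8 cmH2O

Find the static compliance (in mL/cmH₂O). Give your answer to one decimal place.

Cstat = Vt / (Pplat − PEEP) = 345 / (23.8 − 13) = 345 / 10.8 = 31.944 mL/cmH2O.

31.9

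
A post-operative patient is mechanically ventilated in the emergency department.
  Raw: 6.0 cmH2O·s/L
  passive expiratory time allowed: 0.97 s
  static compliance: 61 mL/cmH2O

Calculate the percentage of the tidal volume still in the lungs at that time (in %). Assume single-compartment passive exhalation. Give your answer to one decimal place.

7.1

τ = R × C = 6.0 × 61 mL/cmH2O = 6.0 × 0.061 L/cmH2O = 0.366 s.
Passive exhalation: V(t)/V₀ = e^(−t/τ) = e^(−0.97/0.366) = 0.07063.
Fraction remaining = 0.07063 → 7.063%.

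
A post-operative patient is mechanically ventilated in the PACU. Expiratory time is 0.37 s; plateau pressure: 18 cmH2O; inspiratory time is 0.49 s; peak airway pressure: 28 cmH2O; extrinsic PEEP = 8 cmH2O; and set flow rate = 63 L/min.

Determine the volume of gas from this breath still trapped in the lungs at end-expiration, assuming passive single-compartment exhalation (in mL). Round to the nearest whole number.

Flow: 63 L/min ÷ 60 = 1.05 L/s.
Vt = flow × Ti = 1.05 L/s × 0.49 s × 1000 mL/L = 514.5 mL.
R = (PIP − Pplat)/V̇ = (28 − 18) / 1.05 = 10.0/1.05 = 9.524 cmH2O·s/L.
C = Vt/(Pplat − PEEP) = 514.5 / (18 − 8) = 514.5/10.0 = 51.45 mL/cmH2O.
τ = R × C = 9.524 × 0.05145 L/cmH2O = 0.49 s.
Fraction remaining = e^(−Te/τ) = e^(−0.37/0.49) = 0.47.
Trapped volume = 514.5 × 0.47 = 241.82 mL.

242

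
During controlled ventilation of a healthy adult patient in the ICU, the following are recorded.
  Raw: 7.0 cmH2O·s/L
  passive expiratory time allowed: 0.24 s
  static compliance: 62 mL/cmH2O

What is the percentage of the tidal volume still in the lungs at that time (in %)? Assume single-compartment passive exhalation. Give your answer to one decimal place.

57.5

τ = R × C = 7.0 × 62 mL/cmH2O = 7.0 × 0.062 L/cmH2O = 0.434 s.
Passive exhalation: V(t)/V₀ = e^(−t/τ) = e^(−0.24/0.434) = 0.5752.
Fraction remaining = 0.5752 → 57.52%.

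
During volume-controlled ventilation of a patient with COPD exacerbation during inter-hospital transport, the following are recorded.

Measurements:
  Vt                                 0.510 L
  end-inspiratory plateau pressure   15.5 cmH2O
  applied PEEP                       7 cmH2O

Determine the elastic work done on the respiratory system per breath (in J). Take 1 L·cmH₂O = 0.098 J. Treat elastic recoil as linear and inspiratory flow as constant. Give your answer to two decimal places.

0.21

Elastic work ≈ ½ × (Pplat − PEEP) × Vt = 0.5 × (15.5 − 7) × 0.510 L = 0.5 × 8.5 × 0.510 = 2.168 L·cmH2O.
× 0.098 J/(L·cmH2O) → 0.2125 J.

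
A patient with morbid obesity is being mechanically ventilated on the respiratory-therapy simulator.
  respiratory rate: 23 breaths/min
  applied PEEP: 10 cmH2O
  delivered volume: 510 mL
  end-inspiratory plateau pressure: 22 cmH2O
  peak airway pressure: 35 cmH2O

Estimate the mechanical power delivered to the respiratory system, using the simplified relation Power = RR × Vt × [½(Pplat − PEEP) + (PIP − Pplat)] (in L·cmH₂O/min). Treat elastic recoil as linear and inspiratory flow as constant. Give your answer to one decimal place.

Per-breath work = Vt × [½(Pplat−PEEP) + (PIP−Pplat)] = 0.510 × [0.5×12.0 + 13.0] = 0.510 × 19.0 = 9.69 L·cmH2O.
Power = 23 × 9.69 = 222.87 L·cmH2O/min.

222.9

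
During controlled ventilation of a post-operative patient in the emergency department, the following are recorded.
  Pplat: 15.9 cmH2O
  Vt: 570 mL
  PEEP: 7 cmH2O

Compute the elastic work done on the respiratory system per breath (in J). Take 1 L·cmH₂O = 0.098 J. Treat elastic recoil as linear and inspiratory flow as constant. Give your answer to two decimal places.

Elastic work ≈ ½ × (Pplat − PEEP) × Vt = 0.5 × (15.9 − 7) × 0.570 L = 0.5 × 8.9 × 0.570 = 2.537 L·cmH2O.
× 0.098 J/(L·cmH2O) → 0.2486 J.

0.25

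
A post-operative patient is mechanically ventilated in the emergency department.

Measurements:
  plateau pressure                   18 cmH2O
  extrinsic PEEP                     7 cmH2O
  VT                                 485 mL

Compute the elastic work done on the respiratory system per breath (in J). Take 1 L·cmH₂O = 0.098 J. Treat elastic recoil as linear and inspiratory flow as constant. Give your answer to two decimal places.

0.26

Elastic work ≈ ½ × (Pplat − PEEP) × Vt = 0.5 × (18 − 7) × 0.485 L = 0.5 × 11.0 × 0.485 = 2.668 L·cmH2O.
× 0.098 J/(L·cmH2O) → 0.2615 J.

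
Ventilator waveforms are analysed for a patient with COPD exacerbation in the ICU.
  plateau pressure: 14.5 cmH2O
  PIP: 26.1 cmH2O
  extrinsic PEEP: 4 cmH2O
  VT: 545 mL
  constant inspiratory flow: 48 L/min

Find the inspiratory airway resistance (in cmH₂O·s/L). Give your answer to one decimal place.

14.5

Flow: 48 L/min ÷ 60 = 0.8 L/s.
Raw = (PIP − Pplat) / flow = (26.1 − 14.5) / 0.8 = 11.6 / 0.8 = 14.5 cmH2O·s/L.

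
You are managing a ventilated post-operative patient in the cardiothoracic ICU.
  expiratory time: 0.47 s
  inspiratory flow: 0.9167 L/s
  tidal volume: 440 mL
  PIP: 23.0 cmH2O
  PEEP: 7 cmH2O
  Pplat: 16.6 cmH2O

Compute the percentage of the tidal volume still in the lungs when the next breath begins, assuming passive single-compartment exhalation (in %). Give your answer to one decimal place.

R = (PIP − Pplat)/V̇ = (23.0 − 16.6) / 0.9167 = 6.4/0.9167 = 6.982 cmH2O·s/L.
C = Vt/(Pplat − PEEP) = 440.0 / (16.6 − 7) = 440.0/9.6 = 45.833 mL/cmH2O.
τ = R × C = 6.982 × 0.04583 L/cmH2O = 0.32 s.
Fraction remaining at end-expiration = e^(−Te/τ) = e^(−0.47/0.32) = 0.2302 → 23.02%.

23.0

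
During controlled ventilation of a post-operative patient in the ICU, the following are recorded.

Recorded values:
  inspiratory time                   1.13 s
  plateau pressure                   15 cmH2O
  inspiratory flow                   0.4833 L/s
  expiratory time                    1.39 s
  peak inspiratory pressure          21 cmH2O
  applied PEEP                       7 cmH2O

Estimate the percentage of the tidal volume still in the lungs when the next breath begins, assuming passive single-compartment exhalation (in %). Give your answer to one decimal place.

19.4

Vt = flow × Ti = 0.4833 L/s × 1.13 s × 1000 mL/L = 546.13 mL.
R = (PIP − Pplat)/V̇ = (21 − 15) / 0.4833 = 6.0/0.4833 = 12.415 cmH2O·s/L.
C = Vt/(Pplat − PEEP) = 546.13 / (15 − 7) = 546.13/8.0 = 68.266 mL/cmH2O.
τ = R × C = 12.415 × 0.06827 L/cmH2O = 0.8476 s.
Fraction remaining at end-expiration = e^(−Te/τ) = e^(−1.39/0.8476) = 0.194 → 19.4%.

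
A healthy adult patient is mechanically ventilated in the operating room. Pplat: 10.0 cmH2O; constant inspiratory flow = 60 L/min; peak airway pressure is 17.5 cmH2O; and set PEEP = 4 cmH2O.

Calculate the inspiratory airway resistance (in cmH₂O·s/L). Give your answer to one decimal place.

7.5

Flow: 60 L/min ÷ 60 = 1 L/s.
Raw = (PIP − Pplat) / flow = (17.5 − 10.0) / 1 = 7.5 / 1 = 7.5 cmH2O·s/L.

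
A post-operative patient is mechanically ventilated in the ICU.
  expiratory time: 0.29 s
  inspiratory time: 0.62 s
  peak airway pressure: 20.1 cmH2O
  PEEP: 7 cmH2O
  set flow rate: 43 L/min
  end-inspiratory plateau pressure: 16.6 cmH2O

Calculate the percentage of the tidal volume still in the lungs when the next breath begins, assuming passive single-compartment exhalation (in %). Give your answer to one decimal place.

Flow: 43 L/min ÷ 60 = 0.7167 L/s.
Vt = flow × Ti = 0.7167 L/s × 0.62 s × 1000 mL/L = 444.35 mL.
R = (PIP − Pplat)/V̇ = (20.1 − 16.6) / 0.7167 = 3.5/0.7167 = 4.883 cmH2O·s/L.
C = Vt/(Pplat − PEEP) = 444.35 / (16.6 − 7) = 444.35/9.6 = 46.286 mL/cmH2O.
τ = R × C = 4.883 × 0.04629 L/cmH2O = 0.226 s.
Fraction remaining at end-expiration = e^(−Te/τ) = e^(−0.29/0.226) = 0.2772 → 27.72%.

27.7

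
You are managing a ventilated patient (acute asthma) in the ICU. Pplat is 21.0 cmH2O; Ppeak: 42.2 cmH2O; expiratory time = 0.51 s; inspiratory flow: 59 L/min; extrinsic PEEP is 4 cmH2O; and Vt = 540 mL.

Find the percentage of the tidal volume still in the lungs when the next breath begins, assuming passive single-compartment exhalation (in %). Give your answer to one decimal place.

47.5

Flow: 59 L/min ÷ 60 = 0.9833 L/s.
R = (PIP − Pplat)/V̇ = (42.2 − 21.0) / 0.9833 = 21.2/0.9833 = 21.56 cmH2O·s/L.
C = Vt/(Pplat − PEEP) = 540.0 / (21.0 − 4) = 540.0/17.0 = 31.765 mL/cmH2O.
τ = R × C = 21.56 × 0.03177 L/cmH2O = 0.685 s.
Fraction remaining at end-expiration = e^(−Te/τ) = e^(−0.51/0.685) = 0.475 → 47.5%.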